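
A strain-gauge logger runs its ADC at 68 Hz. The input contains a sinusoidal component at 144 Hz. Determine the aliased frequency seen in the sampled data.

8 Hz

144 Hz mod fs = 8 Hz.
8 Hz ≤ fs/2 = 34 Hz, appears at 8 Hz.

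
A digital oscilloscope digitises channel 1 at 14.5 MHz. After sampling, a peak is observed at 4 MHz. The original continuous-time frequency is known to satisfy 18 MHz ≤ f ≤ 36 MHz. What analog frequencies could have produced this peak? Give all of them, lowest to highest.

Frequencies that alias to 4 MHz are k·fs ± 4 MHz for integer k ≥ 0.
k=0: 4 MHz.
k=1: 10.5 MHz, 18.5 MHz.
k=2: 25 MHz, 33 MHz.
k=3: 39.5 MHz, 47.5 MHz.
Within [18 MHz, 36 MHz]: 18.5 MHz, 25 MHz, 33 MHz.

18.5 MHz, 25 MHz, 33 MHz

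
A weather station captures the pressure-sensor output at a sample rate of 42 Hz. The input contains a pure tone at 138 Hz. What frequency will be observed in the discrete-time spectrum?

138 Hz mod fs = 12 Hz.
12 Hz ≤ fs/2 = 21 Hz, appears at 12 Hz.

12 Hz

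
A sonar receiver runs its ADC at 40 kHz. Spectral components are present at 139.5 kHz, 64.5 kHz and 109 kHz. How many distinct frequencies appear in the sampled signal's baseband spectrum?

3

fs/2 = 20 kHz.
139.5 kHz mod fs = 19.5 kHz.
19.5 kHz ≤ fs/2 = 20 kHz, appears at 19.5 kHz.
64.5 kHz mod fs = 24.5 kHz.
24.5 kHz > fs/2 = 20 kHz, folds to fs − 24.5 kHz = 15.5 kHz.
109 kHz mod fs = 29 kHz.
29 kHz > fs/2 = 20 kHz, folds to fs − 29 kHz = 11 kHz.
Distinct values: {11 kHz, 15.5 kHz, 19.5 kHz} → 3.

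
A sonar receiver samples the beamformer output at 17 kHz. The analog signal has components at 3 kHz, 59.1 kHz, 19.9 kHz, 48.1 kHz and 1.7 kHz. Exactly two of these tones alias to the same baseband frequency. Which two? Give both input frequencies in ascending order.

19.9 kHz, 48.1 kHz

fs/2 = 8.5 kHz.
3 kHz ≤ fs/2 = 8.5 kHz, passes unchanged.
59.1 kHz mod fs = 8.1 kHz.
8.1 kHz ≤ fs/2 = 8.5 kHz, appears at 8.1 kHz.
19.9 kHz mod fs = 2.9 kHz.
2.9 kHz ≤ fs/2 = 8.5 kHz, appears at 2.9 kHz.
48.1 kHz mod fs = 14.1 kHz.
14.1 kHz > fs/2 = 8.5 kHz, folds to fs − 14.1 kHz = 2.9 kHz.
1.7 kHz ≤ fs/2 = 8.5 kHz, passes unchanged.
19.9 kHz and 48.1 kHz both map to 2.9 kHz.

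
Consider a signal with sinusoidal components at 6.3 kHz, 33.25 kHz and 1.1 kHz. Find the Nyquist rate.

66.5 kHz

Highest-frequency component: 33.25 kHz.
Nyquist rate = 2 × 33.25 kHz = 66.5 kHz.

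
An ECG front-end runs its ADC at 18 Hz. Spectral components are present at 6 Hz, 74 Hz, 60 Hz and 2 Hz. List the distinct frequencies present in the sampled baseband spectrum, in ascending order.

fs/2 = 9 Hz.
6 Hz ≤ fs/2 = 9 Hz, passes unchanged.
74 Hz mod fs = 2 Hz.
2 Hz ≤ fs/2 = 9 Hz, appears at 2 Hz.
60 Hz mod fs = 6 Hz.
6 Hz ≤ fs/2 = 9 Hz, appears at 6 Hz.
2 Hz ≤ fs/2 = 9 Hz, passes unchanged.
Distinct values: {2 Hz, 6 Hz}.

2 Hz, 6 Hz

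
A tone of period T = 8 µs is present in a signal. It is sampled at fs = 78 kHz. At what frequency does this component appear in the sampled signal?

31 kHz

T = 8 µs → f = 1/T = 125 kHz.
125 kHz mod fs = 47 kHz.
47 kHz > fs/2 = 39 kHz, folds to fs − 47 kHz = 31 kHz.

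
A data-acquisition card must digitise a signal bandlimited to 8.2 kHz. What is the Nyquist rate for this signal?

16.4 kHz

Nyquist rate = 2 × 8.2 kHz = 16.4 kHz.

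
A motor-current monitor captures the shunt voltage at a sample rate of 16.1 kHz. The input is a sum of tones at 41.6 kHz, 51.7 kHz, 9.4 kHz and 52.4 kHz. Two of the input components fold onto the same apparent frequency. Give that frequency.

6.7 kHz

fs/2 = 8.05 kHz.
41.6 kHz mod fs = 9.4 kHz.
9.4 kHz > fs/2 = 8.05 kHz, folds to fs − 9.4 kHz = 6.7 kHz.
51.7 kHz mod fs = 3.4 kHz.
3.4 kHz ≤ fs/2 = 8.05 kHz, appears at 3.4 kHz.
9.4 kHz > fs/2 = 8.05 kHz, folds to fs − 9.4 kHz = 6.7 kHz.
52.4 kHz mod fs = 4.1 kHz.
4.1 kHz ≤ fs/2 = 8.05 kHz, appears at 4.1 kHz.
9.4 kHz and 41.6 kHz both map to 6.7 kHz.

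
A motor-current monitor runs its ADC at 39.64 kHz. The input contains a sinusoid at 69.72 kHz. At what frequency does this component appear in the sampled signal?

9.56 kHz

69.72 kHz mod fs = 30.08 kHz.
30.08 kHz > fs/2 = 19.82 kHz, folds to fs − 30.08 kHz = 9.56 kHz.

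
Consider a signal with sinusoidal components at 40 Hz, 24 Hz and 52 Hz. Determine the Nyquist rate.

104 Hz

Highest-frequency component: 52 Hz.
Nyquist rate = 2 × 52 Hz = 104 Hz.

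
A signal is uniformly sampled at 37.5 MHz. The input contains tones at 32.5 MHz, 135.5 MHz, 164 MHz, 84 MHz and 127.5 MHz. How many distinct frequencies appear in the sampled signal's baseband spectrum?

fs/2 = 18.75 MHz.
32.5 MHz > fs/2 = 18.75 MHz, folds to fs − 32.5 MHz = 5 MHz.
135.5 MHz mod fs = 23 MHz.
23 MHz > fs/2 = 18.75 MHz, folds to fs − 23 MHz = 14.5 MHz.
164 MHz mod fs = 14 MHz.
14 MHz ≤ fs/2 = 18.75 MHz, appears at 14 MHz.
84 MHz mod fs = 9 MHz.
9 MHz ≤ fs/2 = 18.75 MHz, appears at 9 MHz.
127.5 MHz mod fs = 15 MHz.
15 MHz ≤ fs/2 = 18.75 MHz, appears at 15 MHz.
Distinct values: {5 MHz, 9 MHz, 14 MHz, 14.5 MHz, 15 MHz} → 5.

5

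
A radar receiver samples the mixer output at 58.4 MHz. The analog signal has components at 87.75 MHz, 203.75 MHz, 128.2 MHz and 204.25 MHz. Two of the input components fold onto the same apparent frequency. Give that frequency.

29.05 MHz

fs/2 = 29.2 MHz.
87.75 MHz mod fs = 29.35 MHz.
29.35 MHz > fs/2 = 29.2 MHz, folds to fs − 29.35 MHz = 29.05 MHz.
203.75 MHz mod fs = 28.55 MHz.
28.55 MHz ≤ fs/2 = 29.2 MHz, appears at 28.55 MHz.
128.2 MHz mod fs = 11.4 MHz.
11.4 MHz ≤ fs/2 = 29.2 MHz, appears at 11.4 MHz.
204.25 MHz mod fs = 29.05 MHz.
29.05 MHz ≤ fs/2 = 29.2 MHz, appears at 29.05 MHz.
87.75 MHz and 204.25 MHz both map to 29.05 MHz.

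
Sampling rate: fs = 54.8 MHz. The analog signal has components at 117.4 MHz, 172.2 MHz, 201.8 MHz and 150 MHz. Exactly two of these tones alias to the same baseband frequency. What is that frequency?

fs/2 = 27.4 MHz.
117.4 MHz mod fs = 7.8 MHz.
7.8 MHz ≤ fs/2 = 27.4 MHz, appears at 7.8 MHz.
172.2 MHz mod fs = 7.8 MHz.
7.8 MHz ≤ fs/2 = 27.4 MHz, appears at 7.8 MHz.
201.8 MHz mod fs = 37.4 MHz.
37.4 MHz > fs/2 = 27.4 MHz, folds to fs − 37.4 MHz = 17.4 MHz.
150 MHz mod fs = 40.4 MHz.
40.4 MHz > fs/2 = 27.4 MHz, folds to fs − 40.4 MHz = 14.4 MHz.
117.4 MHz and 172.2 MHz both map to 7.8 MHz.

7.8 MHz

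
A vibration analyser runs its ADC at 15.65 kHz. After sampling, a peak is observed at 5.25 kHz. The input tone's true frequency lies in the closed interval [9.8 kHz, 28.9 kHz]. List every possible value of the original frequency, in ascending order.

10.4 kHz, 20.9 kHz, 26.05 kHz

Frequencies that alias to 5.25 kHz are k·fs ± 5.25 kHz for integer k ≥ 0.
k=0: 5.25 kHz.
k=1: 10.4 kHz, 20.9 kHz.
k=2: 26.05 kHz, 36.55 kHz.
k=3: 41.7 kHz, 52.2 kHz.
Within [9.8 kHz, 28.9 kHz]: 10.4 kHz, 20.9 kHz, 26.05 kHz.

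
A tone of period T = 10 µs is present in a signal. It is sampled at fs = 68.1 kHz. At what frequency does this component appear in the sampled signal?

31.9 kHz

T = 10 µs → f = 1/T = 100 kHz.
100 kHz mod fs = 31.9 kHz.
31.9 kHz ≤ fs/2 = 34.05 kHz, appears at 31.9 kHz.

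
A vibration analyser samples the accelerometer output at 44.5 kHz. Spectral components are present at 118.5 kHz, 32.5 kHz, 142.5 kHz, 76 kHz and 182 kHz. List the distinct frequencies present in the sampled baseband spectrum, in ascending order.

fs/2 = 22.25 kHz.
118.5 kHz mod fs = 29.5 kHz.
29.5 kHz > fs/2 = 22.25 kHz, folds to fs − 29.5 kHz = 15 kHz.
32.5 kHz > fs/2 = 22.25 kHz, folds to fs − 32.5 kHz = 12 kHz.
142.5 kHz mod fs = 9 kHz.
9 kHz ≤ fs/2 = 22.25 kHz, appears at 9 kHz.
76 kHz mod fs = 31.5 kHz.
31.5 kHz > fs/2 = 22.25 kHz, folds to fs − 31.5 kHz = 13 kHz.
182 kHz mod fs = 4 kHz.
4 kHz ≤ fs/2 = 22.25 kHz, appears at 4 kHz.
Distinct values: {4 kHz, 9 kHz, 12 kHz, 13 kHz, 15 kHz}.

4 kHz, 9 kHz, 12 kHz, 13 kHz, 15 kHz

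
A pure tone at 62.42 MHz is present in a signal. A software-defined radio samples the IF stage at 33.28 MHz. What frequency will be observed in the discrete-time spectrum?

4.14 MHz

62.42 MHz mod fs = 29.14 MHz.
29.14 MHz > fs/2 = 16.64 MHz, folds to fs − 29.14 MHz = 4.14 MHz.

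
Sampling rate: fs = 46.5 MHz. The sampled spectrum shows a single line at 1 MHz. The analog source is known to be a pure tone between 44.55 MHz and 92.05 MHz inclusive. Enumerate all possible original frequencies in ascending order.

Frequencies that alias to 1 MHz are k·fs ± 1 MHz for integer k ≥ 0.
k=0: 1 MHz.
k=1: 45.5 MHz, 47.5 MHz.
k=2: 92 MHz, 94 MHz.
k=3: 138.5 MHz, 140.5 MHz.
Within [44.55 MHz, 92.05 MHz]: 45.5 MHz, 47.5 MHz, 92 MHz.

45.5 MHz, 47.5 MHz, 92 MHz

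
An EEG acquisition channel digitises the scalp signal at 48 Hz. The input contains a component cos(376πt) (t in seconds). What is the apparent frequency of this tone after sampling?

4 Hz

ω = 376π rad/s → f = ω/(2π) = 188 Hz.
188 Hz mod fs = 44 Hz.
44 Hz > fs/2 = 24 Hz, folds to fs − 44 Hz = 4 Hz.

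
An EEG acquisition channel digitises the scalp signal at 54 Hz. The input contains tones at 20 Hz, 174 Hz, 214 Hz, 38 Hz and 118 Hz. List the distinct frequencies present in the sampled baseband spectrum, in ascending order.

2 Hz, 10 Hz, 12 Hz, 16 Hz, 20 Hz

fs/2 = 27 Hz.
20 Hz ≤ fs/2 = 27 Hz, passes unchanged.
174 Hz mod fs = 12 Hz.
12 Hz ≤ fs/2 = 27 Hz, appears at 12 Hz.
214 Hz mod fs = 52 Hz.
52 Hz > fs/2 = 27 Hz, folds to fs − 52 Hz = 2 Hz.
38 Hz > fs/2 = 27 Hz, folds to fs − 38 Hz = 16 Hz.
118 Hz mod fs = 10 Hz.
10 Hz ≤ fs/2 = 27 Hz, appears at 10 Hz.
Distinct values: {2 Hz, 10 Hz, 12 Hz, 16 Hz, 20 Hz}.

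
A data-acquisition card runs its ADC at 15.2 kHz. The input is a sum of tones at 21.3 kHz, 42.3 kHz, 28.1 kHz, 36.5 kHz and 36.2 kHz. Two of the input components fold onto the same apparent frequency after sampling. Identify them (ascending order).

fs/2 = 7.6 kHz.
21.3 kHz mod fs = 6.1 kHz.
6.1 kHz ≤ fs/2 = 7.6 kHz, appears at 6.1 kHz.
42.3 kHz mod fs = 11.9 kHz.
11.9 kHz > fs/2 = 7.6 kHz, folds to fs − 11.9 kHz = 3.3 kHz.
28.1 kHz mod fs = 12.9 kHz.
12.9 kHz > fs/2 = 7.6 kHz, folds to fs − 12.9 kHz = 2.3 kHz.
36.5 kHz mod fs = 6.1 kHz.
6.1 kHz ≤ fs/2 = 7.6 kHz, appears at 6.1 kHz.
36.2 kHz mod fs = 5.8 kHz.
5.8 kHz ≤ fs/2 = 7.6 kHz, appears at 5.8 kHz.
21.3 kHz and 36.5 kHz both map to 6.1 kHz.

21.3 kHz, 36.5 kHz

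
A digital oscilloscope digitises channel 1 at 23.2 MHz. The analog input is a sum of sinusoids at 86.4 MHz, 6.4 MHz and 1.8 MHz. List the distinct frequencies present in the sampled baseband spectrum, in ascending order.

fs/2 = 11.6 MHz.
86.4 MHz mod fs = 16.8 MHz.
16.8 MHz > fs/2 = 11.6 MHz, folds to fs − 16.8 MHz = 6.4 MHz.
6.4 MHz ≤ fs/2 = 11.6 MHz, passes unchanged.
1.8 MHz ≤ fs/2 = 11.6 MHz, passes unchanged.
Distinct values: {1.8 MHz, 6.4 MHz}.

1.8 MHz, 6.4 MHz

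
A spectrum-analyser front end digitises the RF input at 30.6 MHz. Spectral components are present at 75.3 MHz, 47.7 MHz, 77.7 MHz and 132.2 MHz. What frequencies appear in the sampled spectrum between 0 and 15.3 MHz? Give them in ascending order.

fs/2 = 15.3 MHz.
75.3 MHz mod fs = 14.1 MHz.
14.1 MHz ≤ fs/2 = 15.3 MHz, appears at 14.1 MHz.
47.7 MHz mod fs = 17.1 MHz.
17.1 MHz > fs/2 = 15.3 MHz, folds to fs − 17.1 MHz = 13.5 MHz.
77.7 MHz mod fs = 16.5 MHz.
16.5 MHz > fs/2 = 15.3 MHz, folds to fs − 16.5 MHz = 14.1 MHz.
132.2 MHz mod fs = 9.8 MHz.
9.8 MHz ≤ fs/2 = 15.3 MHz, appears at 9.8 MHz.
Distinct values: {9.8 MHz, 13.5 MHz, 14.1 MHz}.

9.8 MHz, 13.5 MHz, 14.1 MHz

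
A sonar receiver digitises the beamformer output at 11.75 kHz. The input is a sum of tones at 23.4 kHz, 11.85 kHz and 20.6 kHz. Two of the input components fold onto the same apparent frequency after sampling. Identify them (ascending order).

fs/2 = 5.875 kHz.
23.4 kHz mod fs = 11.65 kHz.
11.65 kHz > fs/2 = 5.875 kHz, folds to fs − 11.65 kHz = 0.1 kHz.
11.85 kHz mod fs = 0.1 kHz.
0.1 kHz ≤ fs/2 = 5.875 kHz, appears at 0.1 kHz.
20.6 kHz mod fs = 8.85 kHz.
8.85 kHz > fs/2 = 5.875 kHz, folds to fs − 8.85 kHz = 2.9 kHz.
11.85 kHz and 23.4 kHz both map to 0.1 kHz.

11.85 kHz, 23.4 kHz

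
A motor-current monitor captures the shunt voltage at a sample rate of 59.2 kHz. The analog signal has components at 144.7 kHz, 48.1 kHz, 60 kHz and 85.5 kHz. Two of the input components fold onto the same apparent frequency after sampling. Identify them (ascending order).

85.5 kHz, 144.7 kHz

fs/2 = 29.6 kHz.
144.7 kHz mod fs = 26.3 kHz.
26.3 kHz ≤ fs/2 = 29.6 kHz, appears at 26.3 kHz.
48.1 kHz > fs/2 = 29.6 kHz, folds to fs − 48.1 kHz = 11.1 kHz.
60 kHz mod fs = 0.8 kHz.
0.8 kHz ≤ fs/2 = 29.6 kHz, appears at 0.8 kHz.
85.5 kHz mod fs = 26.3 kHz.
26.3 kHz ≤ fs/2 = 29.6 kHz, appears at 26.3 kHz.
85.5 kHz and 144.7 kHz both map to 26.3 kHz.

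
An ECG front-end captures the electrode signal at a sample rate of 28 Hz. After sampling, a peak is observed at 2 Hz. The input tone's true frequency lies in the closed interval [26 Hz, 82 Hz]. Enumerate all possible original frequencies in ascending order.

Frequencies that alias to 2 Hz are k·fs ± 2 Hz for integer k ≥ 0.
k=0: 2 Hz.
k=1: 26 Hz, 30 Hz.
k=2: 54 Hz, 58 Hz.
k=3: 82 Hz, 86 Hz.
k=4: 110 Hz, 114 Hz.
Within [26 Hz, 82 Hz]: 26 Hz, 30 Hz, 54 Hz, 58 Hz, 82 Hz.

26 Hz, 30 Hz, 54 Hz, 58 Hz, 82 Hz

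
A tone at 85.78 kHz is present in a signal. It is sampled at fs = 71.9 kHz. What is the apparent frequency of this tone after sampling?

13.88 kHz

85.78 kHz mod fs = 13.88 kHz.
13.88 kHz ≤ fs/2 = 35.95 kHz, appears at 13.88 kHz.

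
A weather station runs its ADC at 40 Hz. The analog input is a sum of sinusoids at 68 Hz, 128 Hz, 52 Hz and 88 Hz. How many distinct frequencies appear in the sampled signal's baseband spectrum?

2

fs/2 = 20 Hz.
68 Hz mod fs = 28 Hz.
28 Hz > fs/2 = 20 Hz, folds to fs − 28 Hz = 12 Hz.
128 Hz mod fs = 8 Hz.
8 Hz ≤ fs/2 = 20 Hz, appears at 8 Hz.
52 Hz mod fs = 12 Hz.
12 Hz ≤ fs/2 = 20 Hz, appears at 12 Hz.
88 Hz mod fs = 8 Hz.
8 Hz ≤ fs/2 = 20 Hz, appears at 8 Hz.
Distinct values: {8 Hz, 12 Hz} → 2.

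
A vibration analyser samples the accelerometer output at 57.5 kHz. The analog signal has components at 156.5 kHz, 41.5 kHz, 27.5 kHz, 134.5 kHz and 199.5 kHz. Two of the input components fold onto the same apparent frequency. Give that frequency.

16 kHz

fs/2 = 28.75 kHz.
156.5 kHz mod fs = 41.5 kHz.
41.5 kHz > fs/2 = 28.75 kHz, folds to fs − 41.5 kHz = 16 kHz.
41.5 kHz > fs/2 = 28.75 kHz, folds to fs − 41.5 kHz = 16 kHz.
27.5 kHz ≤ fs/2 = 28.75 kHz, passes unchanged.
134.5 kHz mod fs = 19.5 kHz.
19.5 kHz ≤ fs/2 = 28.75 kHz, appears at 19.5 kHz.
199.5 kHz mod fs = 27 kHz.
27 kHz ≤ fs/2 = 28.75 kHz, appears at 27 kHz.
41.5 kHz and 156.5 kHz both map to 16 kHz.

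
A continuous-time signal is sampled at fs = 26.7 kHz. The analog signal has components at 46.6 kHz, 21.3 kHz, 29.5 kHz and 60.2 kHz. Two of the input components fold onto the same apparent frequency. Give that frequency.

6.8 kHz

fs/2 = 13.35 kHz.
46.6 kHz mod fs = 19.9 kHz.
19.9 kHz > fs/2 = 13.35 kHz, folds to fs − 19.9 kHz = 6.8 kHz.
21.3 kHz > fs/2 = 13.35 kHz, folds to fs − 21.3 kHz = 5.4 kHz.
29.5 kHz mod fs = 2.8 kHz.
2.8 kHz ≤ fs/2 = 13.35 kHz, appears at 2.8 kHz.
60.2 kHz mod fs = 6.8 kHz.
6.8 kHz ≤ fs/2 = 13.35 kHz, appears at 6.8 kHz.
46.6 kHz and 60.2 kHz both map to 6.8 kHz.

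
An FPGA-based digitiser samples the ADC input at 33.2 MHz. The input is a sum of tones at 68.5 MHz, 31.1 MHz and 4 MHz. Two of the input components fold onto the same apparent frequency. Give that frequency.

2.1 MHz

fs/2 = 16.6 MHz.
68.5 MHz mod fs = 2.1 MHz.
2.1 MHz ≤ fs/2 = 16.6 MHz, appears at 2.1 MHz.
31.1 MHz > fs/2 = 16.6 MHz, folds to fs − 31.1 MHz = 2.1 MHz.
4 MHz ≤ fs/2 = 16.6 MHz, passes unchanged.
31.1 MHz and 68.5 MHz both map to 2.1 MHz.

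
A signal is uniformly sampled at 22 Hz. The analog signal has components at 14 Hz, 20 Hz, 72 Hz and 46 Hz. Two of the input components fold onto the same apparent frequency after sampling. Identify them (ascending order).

20 Hz, 46 Hz

fs/2 = 11 Hz.
14 Hz > fs/2 = 11 Hz, folds to fs − 14 Hz = 8 Hz.
20 Hz > fs/2 = 11 Hz, folds to fs − 20 Hz = 2 Hz.
72 Hz mod fs = 6 Hz.
6 Hz ≤ fs/2 = 11 Hz, appears at 6 Hz.
46 Hz mod fs = 2 Hz.
2 Hz ≤ fs/2 = 11 Hz, appears at 2 Hz.
20 Hz and 46 Hz both map to 2 Hz.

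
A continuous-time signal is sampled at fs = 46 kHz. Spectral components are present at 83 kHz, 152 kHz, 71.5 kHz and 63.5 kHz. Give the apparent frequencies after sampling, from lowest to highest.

fs/2 = 23 kHz.
83 kHz mod fs = 37 kHz.
37 kHz > fs/2 = 23 kHz, folds to fs − 37 kHz = 9 kHz.
152 kHz mod fs = 14 kHz.
14 kHz ≤ fs/2 = 23 kHz, appears at 14 kHz.
71.5 kHz mod fs = 25.5 kHz.
25.5 kHz > fs/2 = 23 kHz, folds to fs − 25.5 kHz = 20.5 kHz.
63.5 kHz mod fs = 17.5 kHz.
17.5 kHz ≤ fs/2 = 23 kHz, appears at 17.5 kHz.
Distinct values: {9 kHz, 14 kHz, 17.5 kHz, 20.5 kHz}.

9 kHz, 14 kHz, 17.5 kHz, 20.5 kHz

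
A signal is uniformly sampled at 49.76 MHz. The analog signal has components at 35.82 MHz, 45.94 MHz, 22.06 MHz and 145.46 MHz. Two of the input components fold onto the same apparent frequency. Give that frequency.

3.82 MHz

fs/2 = 24.88 MHz.
35.82 MHz > fs/2 = 24.88 MHz, folds to fs − 35.82 MHz = 13.94 MHz.
45.94 MHz > fs/2 = 24.88 MHz, folds to fs − 45.94 MHz = 3.82 MHz.
22.06 MHz ≤ fs/2 = 24.88 MHz, passes unchanged.
145.46 MHz mod fs = 45.94 MHz.
45.94 MHz > fs/2 = 24.88 MHz, folds to fs − 45.94 MHz = 3.82 MHz.
45.94 MHz and 145.46 MHz both map to 3.82 MHz.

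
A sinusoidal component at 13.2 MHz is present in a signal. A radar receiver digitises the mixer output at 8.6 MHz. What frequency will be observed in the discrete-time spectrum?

4 MHz

13.2 MHz mod fs = 4.6 MHz.
4.6 MHz > fs/2 = 4.3 MHz, folds to fs − 4.6 MHz = 4 MHz.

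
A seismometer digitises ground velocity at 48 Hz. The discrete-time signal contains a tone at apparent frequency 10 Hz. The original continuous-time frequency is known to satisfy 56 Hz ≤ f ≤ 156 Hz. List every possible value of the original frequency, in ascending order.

Frequencies that alias to 10 Hz are k·fs ± 10 Hz for integer k ≥ 0.
k=0: 10 Hz.
k=1: 38 Hz, 58 Hz.
k=2: 86 Hz, 106 Hz.
k=3: 134 Hz, 154 Hz.
k=4: 182 Hz, 202 Hz.
Within [56 Hz, 156 Hz]: 58 Hz, 86 Hz, 106 Hz, 134 Hz, 154 Hz.

58 Hz, 86 Hz, 106 Hz, 134 Hz, 154 Hz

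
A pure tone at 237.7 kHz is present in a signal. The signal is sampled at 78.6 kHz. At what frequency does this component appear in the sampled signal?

1.9 kHz

237.7 kHz mod fs = 1.9 kHz.
1.9 kHz ≤ fs/2 = 39.3 kHz, appears at 1.9 kHz.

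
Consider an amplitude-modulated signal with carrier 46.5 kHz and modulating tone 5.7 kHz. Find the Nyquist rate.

AM sidebands sit at fc ± fm = 40.8 kHz and 52.2 kHz.
Highest-frequency component: 52.2 kHz.
Nyquist rate = 2 × 52.2 kHz = 104.4 kHz.

104.4 kHz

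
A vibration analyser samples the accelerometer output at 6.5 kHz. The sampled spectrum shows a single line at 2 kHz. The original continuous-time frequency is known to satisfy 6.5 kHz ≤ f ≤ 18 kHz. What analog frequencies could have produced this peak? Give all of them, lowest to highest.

8.5 kHz, 11 kHz, 15 kHz, 17.5 kHz

Frequencies that alias to 2 kHz are k·fs ± 2 kHz for integer k ≥ 0.
k=0: 2 kHz.
k=1: 4.5 kHz, 8.5 kHz.
k=2: 11 kHz, 15 kHz.
k=3: 17.5 kHz, 21.5 kHz.
k=4: 24 kHz, 28 kHz.
Within [6.5 kHz, 18 kHz]: 8.5 kHz, 11 kHz, 15 kHz, 17.5 kHz.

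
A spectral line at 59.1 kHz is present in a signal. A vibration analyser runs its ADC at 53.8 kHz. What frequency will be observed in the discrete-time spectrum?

5.3 kHz

59.1 kHz mod fs = 5.3 kHz.
5.3 kHz ≤ fs/2 = 26.9 kHz, appears at 5.3 kHz.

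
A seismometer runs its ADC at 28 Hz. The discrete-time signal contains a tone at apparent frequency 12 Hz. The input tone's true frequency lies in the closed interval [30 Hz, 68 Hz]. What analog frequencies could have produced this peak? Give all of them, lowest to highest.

40 Hz, 44 Hz, 68 Hz

Frequencies that alias to 12 Hz are k·fs ± 12 Hz for integer k ≥ 0.
k=0: 12 Hz.
k=1: 16 Hz, 40 Hz.
k=2: 44 Hz, 68 Hz.
k=3: 72 Hz, 96 Hz.
Within [30 Hz, 68 Hz]: 40 Hz, 44 Hz, 68 Hz.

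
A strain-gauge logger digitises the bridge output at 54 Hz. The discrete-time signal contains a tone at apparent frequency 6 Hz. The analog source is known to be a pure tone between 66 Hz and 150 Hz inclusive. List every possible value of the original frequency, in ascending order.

102 Hz, 114 Hz

Frequencies that alias to 6 Hz are k·fs ± 6 Hz for integer k ≥ 0.
k=0: 6 Hz.
k=1: 48 Hz, 60 Hz.
k=2: 102 Hz, 114 Hz.
k=3: 156 Hz, 168 Hz.
Within [66 Hz, 150 Hz]: 102 Hz, 114 Hz.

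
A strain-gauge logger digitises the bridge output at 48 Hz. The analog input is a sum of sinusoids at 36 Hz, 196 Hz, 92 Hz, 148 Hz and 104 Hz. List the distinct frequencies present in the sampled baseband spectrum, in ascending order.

4 Hz, 8 Hz, 12 Hz

fs/2 = 24 Hz.
36 Hz > fs/2 = 24 Hz, folds to fs − 36 Hz = 12 Hz.
196 Hz mod fs = 4 Hz.
4 Hz ≤ fs/2 = 24 Hz, appears at 4 Hz.
92 Hz mod fs = 44 Hz.
44 Hz > fs/2 = 24 Hz, folds to fs − 44 Hz = 4 Hz.
148 Hz mod fs = 4 Hz.
4 Hz ≤ fs/2 = 24 Hz, appears at 4 Hz.
104 Hz mod fs = 8 Hz.
8 Hz ≤ fs/2 = 24 Hz, appears at 8 Hz.
Distinct values: {4 Hz, 8 Hz, 12 Hz}.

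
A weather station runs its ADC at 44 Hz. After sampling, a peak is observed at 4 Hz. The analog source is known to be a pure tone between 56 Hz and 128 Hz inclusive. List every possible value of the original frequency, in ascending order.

Frequencies that alias to 4 Hz are k·fs ± 4 Hz for integer k ≥ 0.
k=0: 4 Hz.
k=1: 40 Hz, 48 Hz.
k=2: 84 Hz, 92 Hz.
k=3: 128 Hz, 136 Hz.
k=4: 172 Hz, 180 Hz.
Within [56 Hz, 128 Hz]: 84 Hz, 92 Hz, 128 Hz.

84 Hz, 92 Hz, 128 Hz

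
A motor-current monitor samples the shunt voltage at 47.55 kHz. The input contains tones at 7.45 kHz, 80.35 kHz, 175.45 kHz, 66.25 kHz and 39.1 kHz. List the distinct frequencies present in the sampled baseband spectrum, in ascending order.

fs/2 = 23.775 kHz.
7.45 kHz ≤ fs/2 = 23.775 kHz, passes unchanged.
80.35 kHz mod fs = 32.8 kHz.
32.8 kHz > fs/2 = 23.775 kHz, folds to fs − 32.8 kHz = 14.75 kHz.
175.45 kHz mod fs = 32.8 kHz.
32.8 kHz > fs/2 = 23.775 kHz, folds to fs − 32.8 kHz = 14.75 kHz.
66.25 kHz mod fs = 18.7 kHz.
18.7 kHz ≤ fs/2 = 23.775 kHz, appears at 18.7 kHz.
39.1 kHz > fs/2 = 23.775 kHz, folds to fs − 39.1 kHz = 8.45 kHz.
Distinct values: {7.45 kHz, 8.45 kHz, 14.75 kHz, 18.7 kHz}.

7.45 kHz, 8.45 kHz, 14.75 kHz, 18.7 kHz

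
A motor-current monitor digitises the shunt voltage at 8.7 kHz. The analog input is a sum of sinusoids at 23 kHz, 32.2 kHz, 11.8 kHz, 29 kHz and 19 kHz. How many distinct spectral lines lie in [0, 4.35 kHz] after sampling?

4

fs/2 = 4.35 kHz.
23 kHz mod fs = 5.6 kHz.
5.6 kHz > fs/2 = 4.35 kHz, folds to fs − 5.6 kHz = 3.1 kHz.
32.2 kHz mod fs = 6.1 kHz.
6.1 kHz > fs/2 = 4.35 kHz, folds to fs − 6.1 kHz = 2.6 kHz.
11.8 kHz mod fs = 3.1 kHz.
3.1 kHz ≤ fs/2 = 4.35 kHz, appears at 3.1 kHz.
29 kHz mod fs = 2.9 kHz.
2.9 kHz ≤ fs/2 = 4.35 kHz, appears at 2.9 kHz.
19 kHz mod fs = 1.6 kHz.
1.6 kHz ≤ fs/2 = 4.35 kHz, appears at 1.6 kHz.
Distinct values: {1.6 kHz, 2.6 kHz, 2.9 kHz, 3.1 kHz} → 4.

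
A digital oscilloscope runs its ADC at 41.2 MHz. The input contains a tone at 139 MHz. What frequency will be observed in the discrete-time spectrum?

139 MHz mod fs = 15.4 MHz.
15.4 MHz ≤ fs/2 = 20.6 MHz, appears at 15.4 MHz.

15.4 MHz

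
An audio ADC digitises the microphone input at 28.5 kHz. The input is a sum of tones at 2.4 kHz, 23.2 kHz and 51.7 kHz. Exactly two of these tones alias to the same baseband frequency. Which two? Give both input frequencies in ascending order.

fs/2 = 14.25 kHz.
2.4 kHz ≤ fs/2 = 14.25 kHz, passes unchanged.
23.2 kHz > fs/2 = 14.25 kHz, folds to fs − 23.2 kHz = 5.3 kHz.
51.7 kHz mod fs = 23.2 kHz.
23.2 kHz > fs/2 = 14.25 kHz, folds to fs − 23.2 kHz = 5.3 kHz.
23.2 kHz and 51.7 kHz both map to 5.3 kHz.

23.2 kHz, 51.7 kHz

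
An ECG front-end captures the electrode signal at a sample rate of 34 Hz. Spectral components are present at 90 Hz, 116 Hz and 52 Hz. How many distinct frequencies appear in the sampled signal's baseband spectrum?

fs/2 = 17 Hz.
90 Hz mod fs = 22 Hz.
22 Hz > fs/2 = 17 Hz, folds to fs − 22 Hz = 12 Hz.
116 Hz mod fs = 14 Hz.
14 Hz ≤ fs/2 = 17 Hz, appears at 14 Hz.
52 Hz mod fs = 18 Hz.
18 Hz > fs/2 = 17 Hz, folds to fs − 18 Hz = 16 Hz.
Distinct values: {12 Hz, 14 Hz, 16 Hz} → 3.

3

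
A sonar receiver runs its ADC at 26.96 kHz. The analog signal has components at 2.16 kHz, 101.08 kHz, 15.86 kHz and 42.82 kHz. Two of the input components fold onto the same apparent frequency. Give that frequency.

fs/2 = 13.48 kHz.
2.16 kHz ≤ fs/2 = 13.48 kHz, passes unchanged.
101.08 kHz mod fs = 20.2 kHz.
20.2 kHz > fs/2 = 13.48 kHz, folds to fs − 20.2 kHz = 6.76 kHz.
15.86 kHz > fs/2 = 13.48 kHz, folds to fs − 15.86 kHz = 11.1 kHz.
42.82 kHz mod fs = 15.86 kHz.
15.86 kHz > fs/2 = 13.48 kHz, folds to fs − 15.86 kHz = 11.1 kHz.
15.86 kHz and 42.82 kHz both map to 11.1 kHz.

11.1 kHz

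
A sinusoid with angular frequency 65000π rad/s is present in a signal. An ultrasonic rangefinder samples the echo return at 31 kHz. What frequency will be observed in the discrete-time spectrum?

1.5 kHz

ω = 65000π rad/s → f = ω/(2π) = 32500 Hz = 32.5 kHz.
32.5 kHz mod fs = 1.5 kHz.
1.5 kHz ≤ fs/2 = 15.5 kHz, appears at 1.5 kHz.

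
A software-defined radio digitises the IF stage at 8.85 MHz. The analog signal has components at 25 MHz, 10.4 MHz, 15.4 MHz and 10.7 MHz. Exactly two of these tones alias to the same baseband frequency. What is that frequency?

fs/2 = 4.425 MHz.
25 MHz mod fs = 7.3 MHz.
7.3 MHz > fs/2 = 4.425 MHz, folds to fs − 7.3 MHz = 1.55 MHz.
10.4 MHz mod fs = 1.55 MHz.
1.55 MHz ≤ fs/2 = 4.425 MHz, appears at 1.55 MHz.
15.4 MHz mod fs = 6.55 MHz.
6.55 MHz > fs/2 = 4.425 MHz, folds to fs − 6.55 MHz = 2.3 MHz.
10.7 MHz mod fs = 1.85 MHz.
1.85 MHz ≤ fs/2 = 4.425 MHz, appears at 1.85 MHz.
10.4 MHz and 25 MHz both map to 1.55 MHz.

1.55 MHz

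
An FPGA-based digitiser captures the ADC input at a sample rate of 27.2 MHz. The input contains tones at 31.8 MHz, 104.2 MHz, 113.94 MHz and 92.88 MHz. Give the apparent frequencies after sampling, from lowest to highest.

fs/2 = 13.6 MHz.
31.8 MHz mod fs = 4.6 MHz.
4.6 MHz ≤ fs/2 = 13.6 MHz, appears at 4.6 MHz.
104.2 MHz mod fs = 22.6 MHz.
22.6 MHz > fs/2 = 13.6 MHz, folds to fs − 22.6 MHz = 4.6 MHz.
113.94 MHz mod fs = 5.14 MHz.
5.14 MHz ≤ fs/2 = 13.6 MHz, appears at 5.14 MHz.
92.88 MHz mod fs = 11.28 MHz.
11.28 MHz ≤ fs/2 = 13.6 MHz, appears at 11.28 MHz.
Distinct values: {4.6 MHz, 5.14 MHz, 11.28 MHz}.

4.6 MHz, 5.14 MHz, 11.28 MHz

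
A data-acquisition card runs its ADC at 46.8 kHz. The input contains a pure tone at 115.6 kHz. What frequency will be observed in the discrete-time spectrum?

22 kHz

115.6 kHz mod fs = 22 kHz.
22 kHz ≤ fs/2 = 23.4 kHz, appears at 22 kHz.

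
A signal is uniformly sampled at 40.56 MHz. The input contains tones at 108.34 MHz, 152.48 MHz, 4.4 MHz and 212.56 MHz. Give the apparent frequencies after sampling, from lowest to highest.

fs/2 = 20.28 MHz.
108.34 MHz mod fs = 27.22 MHz.
27.22 MHz > fs/2 = 20.28 MHz, folds to fs − 27.22 MHz = 13.34 MHz.
152.48 MHz mod fs = 30.8 MHz.
30.8 MHz > fs/2 = 20.28 MHz, folds to fs − 30.8 MHz = 9.76 MHz.
4.4 MHz ≤ fs/2 = 20.28 MHz, passes unchanged.
212.56 MHz mod fs = 9.76 MHz.
9.76 MHz ≤ fs/2 = 20.28 MHz, appears at 9.76 MHz.
Distinct values: {4.4 MHz, 9.76 MHz, 13.34 MHz}.

4.4 MHz, 9.76 MHz, 13.34 MHz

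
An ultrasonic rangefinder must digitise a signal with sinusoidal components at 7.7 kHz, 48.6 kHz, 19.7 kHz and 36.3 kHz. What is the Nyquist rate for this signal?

Highest-frequency component: 48.6 kHz.
Nyquist rate = 2 × 48.6 kHz = 97.2 kHz.

97.2 kHz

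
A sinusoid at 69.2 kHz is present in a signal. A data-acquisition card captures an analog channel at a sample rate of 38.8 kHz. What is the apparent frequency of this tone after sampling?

69.2 kHz mod fs = 30.4 kHz.
30.4 kHz > fs/2 = 19.4 kHz, folds to fs − 30.4 kHz = 8.4 kHz.

8.4 kHz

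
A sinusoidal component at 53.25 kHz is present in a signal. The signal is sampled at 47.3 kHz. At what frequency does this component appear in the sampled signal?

5.95 kHz

53.25 kHz mod fs = 5.95 kHz.
5.95 kHz ≤ fs/2 = 23.65 kHz, appears at 5.95 kHz.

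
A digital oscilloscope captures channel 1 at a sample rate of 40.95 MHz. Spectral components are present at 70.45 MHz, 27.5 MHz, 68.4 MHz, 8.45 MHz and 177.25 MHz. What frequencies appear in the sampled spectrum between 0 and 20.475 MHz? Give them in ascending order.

fs/2 = 20.475 MHz.
70.45 MHz mod fs = 29.5 MHz.
29.5 MHz > fs/2 = 20.475 MHz, folds to fs − 29.5 MHz = 11.45 MHz.
27.5 MHz > fs/2 = 20.475 MHz, folds to fs − 27.5 MHz = 13.45 MHz.
68.4 MHz mod fs = 27.45 MHz.
27.45 MHz > fs/2 = 20.475 MHz, folds to fs − 27.45 MHz = 13.5 MHz.
8.45 MHz ≤ fs/2 = 20.475 MHz, passes unchanged.
177.25 MHz mod fs = 13.45 MHz.
13.45 MHz ≤ fs/2 = 20.475 MHz, appears at 13.45 MHz.
Distinct values: {8.45 MHz, 11.45 MHz, 13.45 MHz, 13.5 MHz}.

8.45 MHz, 11.45 MHz, 13.45 MHz, 13.5 MHz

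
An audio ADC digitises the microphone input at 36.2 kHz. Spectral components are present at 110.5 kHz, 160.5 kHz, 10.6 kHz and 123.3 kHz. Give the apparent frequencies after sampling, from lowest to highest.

1.9 kHz, 10.6 kHz, 14.7 kHz, 15.7 kHz

fs/2 = 18.1 kHz.
110.5 kHz mod fs = 1.9 kHz.
1.9 kHz ≤ fs/2 = 18.1 kHz, appears at 1.9 kHz.
160.5 kHz mod fs = 15.7 kHz.
15.7 kHz ≤ fs/2 = 18.1 kHz, appears at 15.7 kHz.
10.6 kHz ≤ fs/2 = 18.1 kHz, passes unchanged.
123.3 kHz mod fs = 14.7 kHz.
14.7 kHz ≤ fs/2 = 18.1 kHz, appears at 14.7 kHz.
Distinct values: {1.9 kHz, 10.6 kHz, 14.7 kHz, 15.7 kHz}.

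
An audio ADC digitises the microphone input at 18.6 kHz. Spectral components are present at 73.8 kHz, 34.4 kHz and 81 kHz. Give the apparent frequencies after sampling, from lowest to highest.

fs/2 = 9.3 kHz.
73.8 kHz mod fs = 18 kHz.
18 kHz > fs/2 = 9.3 kHz, folds to fs − 18 kHz = 0.6 kHz.
34.4 kHz mod fs = 15.8 kHz.
15.8 kHz > fs/2 = 9.3 kHz, folds to fs − 15.8 kHz = 2.8 kHz.
81 kHz mod fs = 6.6 kHz.
6.6 kHz ≤ fs/2 = 9.3 kHz, appears at 6.6 kHz.
Distinct values: {0.6 kHz, 2.8 kHz, 6.6 kHz}.

0.6 kHz, 2.8 kHz, 6.6 kHz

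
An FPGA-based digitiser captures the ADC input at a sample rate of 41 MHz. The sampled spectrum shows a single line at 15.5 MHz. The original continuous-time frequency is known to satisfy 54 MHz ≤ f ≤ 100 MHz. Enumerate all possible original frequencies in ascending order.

Frequencies that alias to 15.5 MHz are k·fs ± 15.5 MHz for integer k ≥ 0.
k=0: 15.5 MHz.
k=1: 25.5 MHz, 56.5 MHz.
k=2: 66.5 MHz, 97.5 MHz.
k=3: 107.5 MHz, 138.5 MHz.
Within [54 MHz, 100 MHz]: 56.5 MHz, 66.5 MHz, 97.5 MHz.

56.5 MHz, 66.5 MHz, 97.5 MHz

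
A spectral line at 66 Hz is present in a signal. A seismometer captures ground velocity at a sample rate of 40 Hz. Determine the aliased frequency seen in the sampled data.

66 Hz mod fs = 26 Hz.
26 Hz > fs/2 = 20 Hz, folds to fs − 26 Hz = 14 Hz.

14 Hz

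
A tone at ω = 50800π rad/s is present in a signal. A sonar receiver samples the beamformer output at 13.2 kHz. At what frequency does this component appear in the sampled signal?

1 kHz

ω = 50800π rad/s → f = ω/(2π) = 25400 Hz = 25.4 kHz.
25.4 kHz mod fs = 12.2 kHz.
12.2 kHz > fs/2 = 6.6 kHz, folds to fs − 12.2 kHz = 1 kHz.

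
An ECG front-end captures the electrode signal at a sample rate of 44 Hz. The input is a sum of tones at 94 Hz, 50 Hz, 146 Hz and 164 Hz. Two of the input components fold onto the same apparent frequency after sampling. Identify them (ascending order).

fs/2 = 22 Hz.
94 Hz mod fs = 6 Hz.
6 Hz ≤ fs/2 = 22 Hz, appears at 6 Hz.
50 Hz mod fs = 6 Hz.
6 Hz ≤ fs/2 = 22 Hz, appears at 6 Hz.
146 Hz mod fs = 14 Hz.
14 Hz ≤ fs/2 = 22 Hz, appears at 14 Hz.
164 Hz mod fs = 32 Hz.
32 Hz > fs/2 = 22 Hz, folds to fs − 32 Hz = 12 Hz.
50 Hz and 94 Hz both map to 6 Hz.

50 Hz, 94 Hz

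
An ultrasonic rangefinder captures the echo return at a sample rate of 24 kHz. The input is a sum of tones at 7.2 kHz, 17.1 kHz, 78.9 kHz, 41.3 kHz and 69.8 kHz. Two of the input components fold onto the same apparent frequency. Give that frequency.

6.9 kHz

fs/2 = 12 kHz.
7.2 kHz ≤ fs/2 = 12 kHz, passes unchanged.
17.1 kHz > fs/2 = 12 kHz, folds to fs − 17.1 kHz = 6.9 kHz.
78.9 kHz mod fs = 6.9 kHz.
6.9 kHz ≤ fs/2 = 12 kHz, appears at 6.9 kHz.
41.3 kHz mod fs = 17.3 kHz.
17.3 kHz > fs/2 = 12 kHz, folds to fs − 17.3 kHz = 6.7 kHz.
69.8 kHz mod fs = 21.8 kHz.
21.8 kHz > fs/2 = 12 kHz, folds to fs − 21.8 kHz = 2.2 kHz.
17.1 kHz and 78.9 kHz both map to 6.9 kHz.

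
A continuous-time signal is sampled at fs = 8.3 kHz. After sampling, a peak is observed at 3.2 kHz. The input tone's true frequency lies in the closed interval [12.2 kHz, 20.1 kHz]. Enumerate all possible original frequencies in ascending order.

Frequencies that alias to 3.2 kHz are k·fs ± 3.2 kHz for integer k ≥ 0.
k=0: 3.2 kHz.
k=1: 5.1 kHz, 11.5 kHz.
k=2: 13.4 kHz, 19.8 kHz.
k=3: 21.7 kHz, 28.1 kHz.
Within [12.2 kHz, 20.1 kHz]: 13.4 kHz, 19.8 kHz.

13.4 kHz, 19.8 kHz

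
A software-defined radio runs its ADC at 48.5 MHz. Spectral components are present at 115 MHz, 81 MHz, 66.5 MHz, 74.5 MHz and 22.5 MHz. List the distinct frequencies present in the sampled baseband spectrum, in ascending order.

16 MHz, 18 MHz, 22.5 MHz

fs/2 = 24.25 MHz.
115 MHz mod fs = 18 MHz.
18 MHz ≤ fs/2 = 24.25 MHz, appears at 18 MHz.
81 MHz mod fs = 32.5 MHz.
32.5 MHz > fs/2 = 24.25 MHz, folds to fs − 32.5 MHz = 16 MHz.
66.5 MHz mod fs = 18 MHz.
18 MHz ≤ fs/2 = 24.25 MHz, appears at 18 MHz.
74.5 MHz mod fs = 26 MHz.
26 MHz > fs/2 = 24.25 MHz, folds to fs − 26 MHz = 22.5 MHz.
22.5 MHz ≤ fs/2 = 24.25 MHz, passes unchanged.
Distinct values: {16 MHz, 18 MHz, 22.5 MHz}.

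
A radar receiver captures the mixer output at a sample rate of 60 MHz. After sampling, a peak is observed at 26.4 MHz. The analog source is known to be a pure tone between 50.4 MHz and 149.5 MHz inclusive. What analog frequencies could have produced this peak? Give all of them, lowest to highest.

86.4 MHz, 93.6 MHz, 146.4 MHz

Frequencies that alias to 26.4 MHz are k·fs ± 26.4 MHz for integer k ≥ 0.
k=0: 26.4 MHz.
k=1: 33.6 MHz, 86.4 MHz.
k=2: 93.6 MHz, 146.4 MHz.
k=3: 153.6 MHz, 206.4 MHz.
Within [50.4 MHz, 149.5 MHz]: 86.4 MHz, 93.6 MHz, 146.4 MHz.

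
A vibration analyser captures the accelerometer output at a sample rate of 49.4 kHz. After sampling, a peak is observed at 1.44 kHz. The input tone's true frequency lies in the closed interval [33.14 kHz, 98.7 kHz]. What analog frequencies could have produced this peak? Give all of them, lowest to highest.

Frequencies that alias to 1.44 kHz are k·fs ± 1.44 kHz for integer k ≥ 0.
k=0: 1.44 kHz.
k=1: 47.96 kHz, 50.84 kHz.
k=2: 97.36 kHz, 100.24 kHz.
k=3: 146.76 kHz, 149.64 kHz.
Within [33.14 kHz, 98.7 kHz]: 47.96 kHz, 50.84 kHz, 97.36 kHz.

47.96 kHz, 50.84 kHz, 97.36 kHz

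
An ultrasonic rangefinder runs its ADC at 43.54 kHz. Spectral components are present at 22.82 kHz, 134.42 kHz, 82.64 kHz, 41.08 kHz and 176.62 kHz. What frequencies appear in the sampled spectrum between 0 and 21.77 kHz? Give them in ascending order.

fs/2 = 21.77 kHz.
22.82 kHz > fs/2 = 21.77 kHz, folds to fs − 22.82 kHz = 20.72 kHz.
134.42 kHz mod fs = 3.8 kHz.
3.8 kHz ≤ fs/2 = 21.77 kHz, appears at 3.8 kHz.
82.64 kHz mod fs = 39.1 kHz.
39.1 kHz > fs/2 = 21.77 kHz, folds to fs − 39.1 kHz = 4.44 kHz.
41.08 kHz > fs/2 = 21.77 kHz, folds to fs − 41.08 kHz = 2.46 kHz.
176.62 kHz mod fs = 2.46 kHz.
2.46 kHz ≤ fs/2 = 21.77 kHz, appears at 2.46 kHz.
Distinct values: {2.46 kHz, 3.8 kHz, 4.44 kHz, 20.72 kHz}.

2.46 kHz, 3.8 kHz, 4.44 kHz, 20.72 kHz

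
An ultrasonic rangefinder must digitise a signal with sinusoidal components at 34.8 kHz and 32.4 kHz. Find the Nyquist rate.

69.6 kHz

Highest-frequency component: 34.8 kHz.
Nyquist rate = 2 × 34.8 kHz = 69.6 kHz.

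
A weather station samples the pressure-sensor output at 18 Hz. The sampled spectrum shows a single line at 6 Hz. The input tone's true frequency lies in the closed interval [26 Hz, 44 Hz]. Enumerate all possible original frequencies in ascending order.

30 Hz, 42 Hz

Frequencies that alias to 6 Hz are k·fs ± 6 Hz for integer k ≥ 0.
k=0: 6 Hz.
k=1: 12 Hz, 24 Hz.
k=2: 30 Hz, 42 Hz.
k=3: 48 Hz, 60 Hz.
Within [26 Hz, 44 Hz]: 30 Hz, 42 Hz.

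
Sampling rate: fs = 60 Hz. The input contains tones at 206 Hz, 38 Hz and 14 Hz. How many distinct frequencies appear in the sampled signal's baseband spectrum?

3

fs/2 = 30 Hz.
206 Hz mod fs = 26 Hz.
26 Hz ≤ fs/2 = 30 Hz, appears at 26 Hz.
38 Hz > fs/2 = 30 Hz, folds to fs − 38 Hz = 22 Hz.
14 Hz ≤ fs/2 = 30 Hz, passes unchanged.
Distinct values: {14 Hz, 22 Hz, 26 Hz} → 3.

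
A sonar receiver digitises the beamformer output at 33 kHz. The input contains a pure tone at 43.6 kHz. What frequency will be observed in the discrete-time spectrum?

43.6 kHz mod fs = 10.6 kHz.
10.6 kHz ≤ fs/2 = 16.5 kHz, appears at 10.6 kHz.

10.6 kHz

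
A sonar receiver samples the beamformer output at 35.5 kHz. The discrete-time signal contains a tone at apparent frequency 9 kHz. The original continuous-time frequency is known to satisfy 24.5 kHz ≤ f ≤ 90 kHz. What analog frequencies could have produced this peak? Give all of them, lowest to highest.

Frequencies that alias to 9 kHz are k·fs ± 9 kHz for integer k ≥ 0.
k=0: 9 kHz.
k=1: 26.5 kHz, 44.5 kHz.
k=2: 62 kHz, 80 kHz.
k=3: 97.5 kHz, 115.5 kHz.
Within [24.5 kHz, 90 kHz]: 26.5 kHz, 44.5 kHz, 62 kHz, 80 kHz.

26.5 kHz, 44.5 kHz, 62 kHz, 80 kHz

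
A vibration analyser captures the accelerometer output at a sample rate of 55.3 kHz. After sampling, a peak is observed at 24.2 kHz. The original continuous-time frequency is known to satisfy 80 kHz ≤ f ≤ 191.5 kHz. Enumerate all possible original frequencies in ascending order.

Frequencies that alias to 24.2 kHz are k·fs ± 24.2 kHz for integer k ≥ 0.
k=0: 24.2 kHz.
k=1: 31.1 kHz, 79.5 kHz.
k=2: 86.4 kHz, 134.8 kHz.
k=3: 141.7 kHz, 190.1 kHz.
k=4: 197 kHz, 245.4 kHz.
Within [80 kHz, 191.5 kHz]: 86.4 kHz, 134.8 kHz, 141.7 kHz, 190.1 kHz.

86.4 kHz, 134.8 kHz, 141.7 kHz, 190.1 kHz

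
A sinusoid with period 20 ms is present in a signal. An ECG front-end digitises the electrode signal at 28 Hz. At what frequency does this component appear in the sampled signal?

6 Hz

T = 20 ms → f = 1/T = 50 Hz.
50 Hz mod fs = 22 Hz.
22 Hz > fs/2 = 14 Hz, folds to fs − 22 Hz = 6 Hz.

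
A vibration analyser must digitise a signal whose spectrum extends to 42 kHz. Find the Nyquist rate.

Nyquist rate = 2 × 42 kHz = 84 kHz.

84 kHz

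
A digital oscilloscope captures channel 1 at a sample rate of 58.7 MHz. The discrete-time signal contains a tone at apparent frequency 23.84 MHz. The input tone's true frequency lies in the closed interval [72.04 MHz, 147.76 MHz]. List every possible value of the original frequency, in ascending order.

Frequencies that alias to 23.84 MHz are k·fs ± 23.84 MHz for integer k ≥ 0.
k=0: 23.84 MHz.
k=1: 34.86 MHz, 82.54 MHz.
k=2: 93.56 MHz, 141.24 MHz.
k=3: 152.26 MHz, 199.94 MHz.
Within [72.04 MHz, 147.76 MHz]: 82.54 MHz, 93.56 MHz, 141.24 MHz.

82.54 MHz, 93.56 MHz, 141.24 MHz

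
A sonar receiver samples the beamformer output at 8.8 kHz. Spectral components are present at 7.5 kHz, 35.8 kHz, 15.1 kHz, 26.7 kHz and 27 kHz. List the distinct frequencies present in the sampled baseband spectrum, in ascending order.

0.3 kHz, 0.6 kHz, 1.3 kHz, 2.5 kHz

fs/2 = 4.4 kHz.
7.5 kHz > fs/2 = 4.4 kHz, folds to fs − 7.5 kHz = 1.3 kHz.
35.8 kHz mod fs = 0.6 kHz.
0.6 kHz ≤ fs/2 = 4.4 kHz, appears at 0.6 kHz.
15.1 kHz mod fs = 6.3 kHz.
6.3 kHz > fs/2 = 4.4 kHz, folds to fs − 6.3 kHz = 2.5 kHz.
26.7 kHz mod fs = 0.3 kHz.
0.3 kHz ≤ fs/2 = 4.4 kHz, appears at 0.3 kHz.
27 kHz mod fs = 0.6 kHz.
0.6 kHz ≤ fs/2 = 4.4 kHz, appears at 0.6 kHz.
Distinct values: {0.3 kHz, 0.6 kHz, 1.3 kHz, 2.5 kHz}.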